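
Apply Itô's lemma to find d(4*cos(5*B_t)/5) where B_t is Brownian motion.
d(4*cos(5*B_t)/5) = (-10*cos(5*B_t)) dt + (-4*sin(5*B_t)) dB_t

Itô's formula for f(B_t) gives d f(B_t) = f'(B_t) dB_t + (1/2) f''(B_t) dt. Compute derivatives of f(x) = 4*cos(5*x)/5:
  f'(x)  = -4*sin(5*x)
  f''(x) = -20*cos(5*x)
Substitute x = B_t and multiply the f'' term by 1/2:
  drift     = (1/2) * (-20*cos(5*x)) evaluated at B_t = -10*cos(5*B_t)
  diffusion = (-4*sin(5*x)) evaluated at B_t = -4*sin(5*B_t)
Therefore d(4*cos(5*B_t)/5) = (-10*cos(5*B_t)) dt + (-4*sin(5*B_t)) dB_t.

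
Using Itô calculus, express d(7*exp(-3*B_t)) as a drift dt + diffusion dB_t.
d(7*exp(-3*B_t)) = (63*exp(-3*B_t)/2) dt + (-21*exp(-3*B_t)) dB_t

Itô's formula for f(B_t) gives d f(B_t) = f'(B_t) dB_t + (1/2) f''(B_t) dt. Compute derivatives of f(x) = 7*exp(-3*x):
  f'(x)  = -21*exp(-3*x)
  f''(x) = 63*exp(-3*x)
Substitute x = B_t and multiply the f'' term by 1/2:
  drift     = (1/2) * (63*exp(-3*x)) evaluated at B_t = 63*exp(-3*B_t)/2
  diffusion = (-21*exp(-3*x)) evaluated at B_t = -21*exp(-3*B_t)
Therefore d(7*exp(-3*B_t)) = (63*exp(-3*B_t)/2) dt + (-21*exp(-3*B_t)) dB_t.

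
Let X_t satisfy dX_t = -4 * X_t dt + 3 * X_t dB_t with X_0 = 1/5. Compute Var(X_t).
Var(X_t) = (exp(9*t) - 1)*exp(-8*t)/25

For GBM dX = mu X dt + sigma X dB with X_0 = x_0, apply Itô to Y = log X: dY = (mu - sigma^2/2) dt + sigma dB, so Y_t = log(x_0) + (mu - sigma^2/2) t + sigma B_t and hence X_t = x_0 * exp((mu - sigma^2/2) t + sigma B_t).
With mu = -4, sigma = 3, x_0 = 1/5, this gives:
  X_t = 1/5 * exp((-17/2) * t + (3) * B_t).
Since sigma*B_t ~ Normal(0, sigma^2 t), E[exp(sigma*B_t)] = exp(sigma^2 t / 2); so E[X_t] = x_0 * exp((mu - sigma^2/2) t) * exp(sigma^2 t / 2) = x_0 * exp(mu t) = exp(-4*t)/5.
Var(X_t) = E[X_t^2] - (E[X_t])^2 = x_0^2 * exp(2 mu t) * (exp(sigma^2 t) - 1) = (exp(9*t) - 1)*exp(-8*t)/25.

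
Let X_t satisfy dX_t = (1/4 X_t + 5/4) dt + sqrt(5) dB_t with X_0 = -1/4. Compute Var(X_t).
Var(X_t) = 10*exp(t/2) - 10

The variance V(t) = Var(X_t) satisfies V'(t) = 2 a V(t) + c^2 with V(0) = 0 (drift coefficient is linear in X, diffusion is constant). With a = 1/4, c = sqrt(5), the solution is
  V(t) = (c^2 / (2 a)) * (exp(2 a t) - 1)
       = (sqrt(5)^2 / (2*(1/4))) * (exp((1/2) t) - 1)
       = 10*exp(t/2) - 10.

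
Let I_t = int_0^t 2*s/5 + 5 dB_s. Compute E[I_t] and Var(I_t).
E[I_t] = 0; Var(I_t) = t*(4*t^2 + 150*t + 1875)/75

The Itô integral of a deterministic integrand f(s) has mean 0 because each increment f(s) * (B_{s+ds} - B_s) has mean 0. By the Itô isometry:
  Var( int_0^t f(s) dB_s ) = E[ (int_0^t f(s) dB_s)^2 ] = int_0^t f(s)^2 ds.
Here f(s) = 2*s/5 + 5, so f(s)^2 = (2*s + 25)^2/25. Integrate:
  int_0^t ((2*s + 25)^2/25) ds = t*(4*t^2 + 150*t + 1875)/75.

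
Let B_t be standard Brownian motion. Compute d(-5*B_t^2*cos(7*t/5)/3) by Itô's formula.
d(-5*B_t^2*cos(7*t/5)/3) = (7*B_t^2*sin(7*t/5)/3 - 5*cos(7*t/5)/3) dt + (-10*B_t*cos(7*t/5)/3) dB_t

Itô's formula for f(t, x): d f(t, B_t) = (f_t + (1/2) f_xx) dt + f_x dB_t. Compute partials of f(t, x) = -5*x^2*cos(7*t/5)/3:
  f_t(t,x)  = 7*x^2*sin(7*t/5)/3
  f_x(t,x)  = -10*x*cos(7*t/5)/3
  f_xx(t,x) = -10*cos(7*t/5)/3
Assemble drift = f_t + (1/2) f_xx = 7*x^2*sin(7*t/5)/3 - 5*cos(7*t/5)/3 and diffusion = f_x = -10*x*cos(7*t/5)/3. Substituting x = B_t:
  d(-5*B_t^2*cos(7*t/5)/3) = (7*B_t^2*sin(7*t/5)/3 - 5*cos(7*t/5)/3) dt + (-10*B_t*cos(7*t/5)/3) dB_t.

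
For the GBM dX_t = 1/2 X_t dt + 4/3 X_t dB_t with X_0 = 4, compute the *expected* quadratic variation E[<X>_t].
E[<X>_t] = 256*exp(25*t/9)/25 - 256/25

<X>_t = int_0^t ((4/3) * X_s)^2 ds. Taking expectation inside the integral: E[<X>_t] = (4/3)^2 * int_0^t E[X_s^2] ds. For GBM, E[X_s^2] = x_0^2 * exp((2 mu + sigma^2) s). Integrating:
  E[<X>_t] = (4/3)^2 * 4^2 * (exp((2*(1/2) + (4/3)^2) t) - 1) / (2*(1/2) + (4/3)^2)
           = (4/3)^2 * 4^2 * (exp((25/9) t) - 1) / (25/9) = 256*exp(25*t/9)/25 - 256/25.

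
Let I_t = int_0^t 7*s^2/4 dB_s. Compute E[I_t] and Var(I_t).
E[I_t] = 0; Var(I_t) = 49*t^5/80

The Itô integral of a deterministic integrand f(s) has mean 0 because each increment f(s) * (B_{s+ds} - B_s) has mean 0. By the Itô isometry:
  Var( int_0^t f(s) dB_s ) = E[ (int_0^t f(s) dB_s)^2 ] = int_0^t f(s)^2 ds.
Here f(s) = 7*s^2/4, so f(s)^2 = 49*s^4/16. Integrate:
  int_0^t (49*s^4/16) ds = 49*t^5/80.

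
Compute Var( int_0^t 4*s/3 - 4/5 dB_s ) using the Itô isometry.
Var = 16*t*(25*t^2 - 45*t + 27)/675

The Itô integral of a deterministic integrand f(s) has mean 0 because each increment f(s) * (B_{s+ds} - B_s) has mean 0. By the Itô isometry:
  Var( int_0^t f(s) dB_s ) = E[ (int_0^t f(s) dB_s)^2 ] = int_0^t f(s)^2 ds.
Here f(s) = 4*s/3 - 4/5, so f(s)^2 = 16*(5*s - 3)^2/225. Integrate:
  int_0^t (16*(5*s - 3)^2/225) ds = 16*t*(25*t^2 - 45*t + 27)/675.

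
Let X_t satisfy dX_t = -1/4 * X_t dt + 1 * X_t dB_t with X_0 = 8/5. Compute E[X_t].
E[X_t] = 8*exp(-t/4)/5

For GBM dX = mu X dt + sigma X dB with X_0 = x_0, apply Itô to Y = log X: dY = (mu - sigma^2/2) dt + sigma dB, so Y_t = log(x_0) + (mu - sigma^2/2) t + sigma B_t and hence X_t = x_0 * exp((mu - sigma^2/2) t + sigma B_t).
With mu = -1/4, sigma = 1, x_0 = 8/5, this gives:
  X_t = 8/5 * exp((-3/4) * t + (1) * B_t).
Since sigma*B_t ~ Normal(0, sigma^2 t), E[exp(sigma*B_t)] = exp(sigma^2 t / 2); so E[X_t] = x_0 * exp((mu - sigma^2/2) t) * exp(sigma^2 t / 2) = x_0 * exp(mu t) = 8*exp(-t/4)/5.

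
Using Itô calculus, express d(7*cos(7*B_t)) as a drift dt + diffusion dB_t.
d(7*cos(7*B_t)) = (-343*cos(7*B_t)/2) dt + (-49*sin(7*B_t)) dB_t

Itô's formula for f(B_t) gives d f(B_t) = f'(B_t) dB_t + (1/2) f''(B_t) dt. Compute derivatives of f(x) = 7*cos(7*x):
  f'(x)  = -49*sin(7*x)
  f''(x) = -343*cos(7*x)
Substitute x = B_t and multiply the f'' term by 1/2:
  drift     = (1/2) * (-343*cos(7*x)) evaluated at B_t = -343*cos(7*B_t)/2
  diffusion = (-49*sin(7*x)) evaluated at B_t = -49*sin(7*B_t)
Therefore d(7*cos(7*B_t)) = (-343*cos(7*B_t)/2) dt + (-49*sin(7*B_t)) dB_t.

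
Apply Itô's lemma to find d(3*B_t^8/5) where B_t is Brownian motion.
d(3*B_t^8/5) = (84*B_t^6/5) dt + (24*B_t^7/5) dB_t

Itô's formula for f(B_t) gives d f(B_t) = f'(B_t) dB_t + (1/2) f''(B_t) dt. Compute derivatives of f(x) = 3*x^8/5:
  f'(x)  = 24*x^7/5
  f''(x) = 168*x^6/5
Substitute x = B_t and multiply the f'' term by 1/2:
  drift     = (1/2) * (168*x^6/5) evaluated at B_t = 84*B_t^6/5
  diffusion = (24*x^7/5) evaluated at B_t = 24*B_t^7/5
Therefore d(3*B_t^8/5) = (84*B_t^6/5) dt + (24*B_t^7/5) dB_t.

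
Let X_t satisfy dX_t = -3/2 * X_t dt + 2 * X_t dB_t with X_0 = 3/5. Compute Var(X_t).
Var(X_t) = (9*exp(4*t) - 9)*exp(-3*t)/25

For GBM dX = mu X dt + sigma X dB with X_0 = x_0, apply Itô to Y = log X: dY = (mu - sigma^2/2) dt + sigma dB, so Y_t = log(x_0) + (mu - sigma^2/2) t + sigma B_t and hence X_t = x_0 * exp((mu - sigma^2/2) t + sigma B_t).
With mu = -3/2, sigma = 2, x_0 = 3/5, this gives:
  X_t = 3/5 * exp((-7/2) * t + (2) * B_t).
Since sigma*B_t ~ Normal(0, sigma^2 t), E[exp(sigma*B_t)] = exp(sigma^2 t / 2); so E[X_t] = x_0 * exp((mu - sigma^2/2) t) * exp(sigma^2 t / 2) = x_0 * exp(mu t) = 3*exp(-3*t/2)/5.
Var(X_t) = E[X_t^2] - (E[X_t])^2 = x_0^2 * exp(2 mu t) * (exp(sigma^2 t) - 1) = (9*exp(4*t) - 9)*exp(-3*t)/25.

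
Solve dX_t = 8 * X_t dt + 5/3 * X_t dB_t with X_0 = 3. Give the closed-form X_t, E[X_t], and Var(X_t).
X_t = 3 * exp((119/18) t + (5/3) B_t); E[X_t] = 3*exp(8*t); Var(X_t) = 9*(exp(25*t/9) - 1)*exp(16*t)

For GBM dX = mu X dt + sigma X dB with X_0 = x_0, apply Itô to Y = log X: dY = (mu - sigma^2/2) dt + sigma dB, so Y_t = log(x_0) + (mu - sigma^2/2) t + sigma B_t and hence X_t = x_0 * exp((mu - sigma^2/2) t + sigma B_t).
With mu = 8, sigma = 5/3, x_0 = 3, this gives:
  X_t = 3 * exp((119/18) * t + (5/3) * B_t).
Since sigma*B_t ~ Normal(0, sigma^2 t), E[exp(sigma*B_t)] = exp(sigma^2 t / 2); so E[X_t] = x_0 * exp((mu - sigma^2/2) t) * exp(sigma^2 t / 2) = x_0 * exp(mu t) = 3*exp(8*t).
Var(X_t) = E[X_t^2] - (E[X_t])^2 = x_0^2 * exp(2 mu t) * (exp(sigma^2 t) - 1) = 9*(exp(25*t/9) - 1)*exp(16*t).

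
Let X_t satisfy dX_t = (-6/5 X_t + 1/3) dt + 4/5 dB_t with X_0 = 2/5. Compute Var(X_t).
Var(X_t) = 4/15 - 4*exp(-12*t/5)/15

The variance V(t) = Var(X_t) satisfies V'(t) = 2 a V(t) + c^2 with V(0) = 0 (drift coefficient is linear in X, diffusion is constant). With a = -6/5, c = 4/5, the solution is
  V(t) = (c^2 / (2 a)) * (exp(2 a t) - 1)
       = ((4/5)^2 / (2*(-6/5))) * (exp((-12/5) t) - 1)
       = 4/15 - 4*exp(-12*t/5)/15.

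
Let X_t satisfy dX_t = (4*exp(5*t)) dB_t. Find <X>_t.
<X>_t = 8*exp(10*t)/5 - 8/5

For an Itô process dX_t = a(t) dt + b(t) dB_t, the quadratic variation is <X>_t = int_0^t b(s)^2 ds (the drift term does not contribute). Here b(s) = 4*exp(5*s), so
  b(s)^2 = 16*exp(10*s).
Integrating from 0 to t:
  <X>_t = int_0^t (16*exp(10*s)) ds = 8*exp(10*t)/5 - 8/5.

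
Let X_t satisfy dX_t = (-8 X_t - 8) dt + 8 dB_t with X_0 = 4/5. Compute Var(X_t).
Var(X_t) = 4 - 4*exp(-16*t)

The variance V(t) = Var(X_t) satisfies V'(t) = 2 a V(t) + c^2 with V(0) = 0 (drift coefficient is linear in X, diffusion is constant). With a = -8, c = 8, the solution is
  V(t) = (c^2 / (2 a)) * (exp(2 a t) - 1)
       = (8^2 / (2*(-8))) * (exp((-16) t) - 1)
       = 4 - 4*exp(-16*t).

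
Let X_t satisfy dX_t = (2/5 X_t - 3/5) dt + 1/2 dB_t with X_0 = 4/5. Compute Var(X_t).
Var(X_t) = 5*exp(4*t/5)/16 - 5/16

The variance V(t) = Var(X_t) satisfies V'(t) = 2 a V(t) + c^2 with V(0) = 0 (drift coefficient is linear in X, diffusion is constant). With a = 2/5, c = 1/2, the solution is
  V(t) = (c^2 / (2 a)) * (exp(2 a t) - 1)
       = ((1/2)^2 / (2*(2/5))) * (exp((4/5) t) - 1)
       = 5*exp(4*t/5)/16 - 5/16.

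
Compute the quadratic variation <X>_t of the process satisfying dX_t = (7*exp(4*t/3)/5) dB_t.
<X>_t = 147*exp(8*t/3)/200 - 147/200

For an Itô process dX_t = a(t) dt + b(t) dB_t, the quadratic variation is <X>_t = int_0^t b(s)^2 ds (the drift term does not contribute). Here b(s) = 7*exp(4*s/3)/5, so
  b(s)^2 = 49*exp(8*s/3)/25.
Integrating from 0 to t:
  <X>_t = int_0^t (49*exp(8*s/3)/25) ds = 147*exp(8*t/3)/200 - 147/200.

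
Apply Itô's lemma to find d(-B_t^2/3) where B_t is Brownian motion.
d(-B_t^2/3) = (-1/3) dt + (-2*B_t/3) dB_t

Itô's formula for f(B_t) gives d f(B_t) = f'(B_t) dB_t + (1/2) f''(B_t) dt. Compute derivatives of f(x) = -x^2/3:
  f'(x)  = -2*x/3
  f''(x) = -2/3
Substitute x = B_t and multiply the f'' term by 1/2:
  drift     = (1/2) * (-2/3) evaluated at B_t = -1/3
  diffusion = (-2*x/3) evaluated at B_t = -2*B_t/3
Therefore d(-B_t^2/3) = (-1/3) dt + (-2*B_t/3) dB_t.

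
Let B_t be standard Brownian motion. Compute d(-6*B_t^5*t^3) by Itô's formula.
d(-6*B_t^5*t^3) = (B_t^3*t^2*(-18*B_t^2 - 60*t)) dt + (-30*B_t^4*t^3) dB_t

Itô's formula for f(t, x): d f(t, B_t) = (f_t + (1/2) f_xx) dt + f_x dB_t. Compute partials of f(t, x) = -6*t^3*x^5:
  f_t(t,x)  = -18*t^2*x^5
  f_x(t,x)  = -30*t^3*x^4
  f_xx(t,x) = -120*t^3*x^3
Assemble drift = f_t + (1/2) f_xx = t^2*x^3*(-60*t - 18*x^2) and diffusion = f_x = -30*t^3*x^4. Substituting x = B_t:
  d(-6*B_t^5*t^3) = (B_t^3*t^2*(-18*B_t^2 - 60*t)) dt + (-30*B_t^4*t^3) dB_t.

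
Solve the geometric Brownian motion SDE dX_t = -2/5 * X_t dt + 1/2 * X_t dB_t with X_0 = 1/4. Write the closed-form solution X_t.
X_t = 1/4 * exp((-21/40) * t + (1/2) * B_t)

For GBM dX = mu X dt + sigma X dB with X_0 = x_0, apply Itô to Y = log X: dY = (mu - sigma^2/2) dt + sigma dB, so Y_t = log(x_0) + (mu - sigma^2/2) t + sigma B_t and hence X_t = x_0 * exp((mu - sigma^2/2) t + sigma B_t).
With mu = -2/5, sigma = 1/2, x_0 = 1/4, this gives:
  X_t = 1/4 * exp((-21/40) * t + (1/2) * B_t).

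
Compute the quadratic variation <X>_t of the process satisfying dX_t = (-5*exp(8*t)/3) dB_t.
<X>_t = 25*exp(16*t)/144 - 25/144

For an Itô process dX_t = a(t) dt + b(t) dB_t, the quadratic variation is <X>_t = int_0^t b(s)^2 ds (the drift term does not contribute). Here b(s) = -5*exp(8*s)/3, so
  b(s)^2 = 25*exp(16*s)/9.
Integrating from 0 to t:
  <X>_t = int_0^t (25*exp(16*s)/9) ds = 25*exp(16*t)/144 - 25/144.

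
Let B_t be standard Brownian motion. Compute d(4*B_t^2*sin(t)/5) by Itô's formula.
d(4*B_t^2*sin(t)/5) = (4*B_t^2*cos(t)/5 + 4*sin(t)/5) dt + (8*B_t*sin(t)/5) dB_t

Itô's formula for f(t, x): d f(t, B_t) = (f_t + (1/2) f_xx) dt + f_x dB_t. Compute partials of f(t, x) = 4*x^2*sin(t)/5:
  f_t(t,x)  = 4*x^2*cos(t)/5
  f_x(t,x)  = 8*x*sin(t)/5
  f_xx(t,x) = 8*sin(t)/5
Assemble drift = f_t + (1/2) f_xx = 4*x^2*cos(t)/5 + 4*sin(t)/5 and diffusion = f_x = 8*x*sin(t)/5. Substituting x = B_t:
  d(4*B_t^2*sin(t)/5) = (4*B_t^2*cos(t)/5 + 4*sin(t)/5) dt + (8*B_t*sin(t)/5) dB_t.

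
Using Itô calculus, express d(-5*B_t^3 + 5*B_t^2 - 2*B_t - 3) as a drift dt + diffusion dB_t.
d(-5*B_t^3 + 5*B_t^2 - 2*B_t - 3) = (5 - 15*B_t) dt + (-15*B_t^2 + 10*B_t - 2) dB_t

Itô's formula for f(B_t) gives d f(B_t) = f'(B_t) dB_t + (1/2) f''(B_t) dt. Compute derivatives of f(x) = -5*x^3 + 5*x^2 - 2*x - 3:
  f'(x)  = -15*x^2 + 10*x - 2
  f''(x) = 10 - 30*x
Substitute x = B_t and multiply the f'' term by 1/2:
  drift     = (1/2) * (10 - 30*x) evaluated at B_t = 5 - 15*B_t
  diffusion = (-15*x^2 + 10*x - 2) evaluated at B_t = -15*B_t^2 + 10*B_t - 2
Therefore d(-5*B_t^3 + 5*B_t^2 - 2*B_t - 3) = (5 - 15*B_t) dt + (-15*B_t^2 + 10*B_t - 2) dB_t.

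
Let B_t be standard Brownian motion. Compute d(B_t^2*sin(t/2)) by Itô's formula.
d(B_t^2*sin(t/2)) = (B_t^2*cos(t/2)/2 + sin(t/2)) dt + (2*B_t*sin(t/2)) dB_t

Itô's formula for f(t, x): d f(t, B_t) = (f_t + (1/2) f_xx) dt + f_x dB_t. Compute partials of f(t, x) = x^2*sin(t/2):
  f_t(t,x)  = x^2*cos(t/2)/2
  f_x(t,x)  = 2*x*sin(t/2)
  f_xx(t,x) = 2*sin(t/2)
Assemble drift = f_t + (1/2) f_xx = x^2*cos(t/2)/2 + sin(t/2) and diffusion = f_x = 2*x*sin(t/2). Substituting x = B_t:
  d(B_t^2*sin(t/2)) = (B_t^2*cos(t/2)/2 + sin(t/2)) dt + (2*B_t*sin(t/2)) dB_t.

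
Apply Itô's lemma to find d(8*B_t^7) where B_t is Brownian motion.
d(8*B_t^7) = (168*B_t^5) dt + (56*B_t^6) dB_t

Itô's formula for f(B_t) gives d f(B_t) = f'(B_t) dB_t + (1/2) f''(B_t) dt. Compute derivatives of f(x) = 8*x^7:
  f'(x)  = 56*x^6
  f''(x) = 336*x^5
Substitute x = B_t and multiply the f'' term by 1/2:
  drift     = (1/2) * (336*x^5) evaluated at B_t = 168*B_t^5
  diffusion = (56*x^6) evaluated at B_t = 56*B_t^6
Therefore d(8*B_t^7) = (168*B_t^5) dt + (56*B_t^6) dB_t.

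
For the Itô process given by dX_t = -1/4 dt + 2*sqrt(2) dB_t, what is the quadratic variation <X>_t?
<X>_t = 8*t

For an Itô process dX_t = a(t) dt + b(t) dB_t, the quadratic variation is <X>_t = int_0^t b(s)^2 ds (the drift term does not contribute). Here b(s) = 2*sqrt(2), so
  b(s)^2 = 8.
Integrating from 0 to t:
  <X>_t = int_0^t (8) ds = 8*t.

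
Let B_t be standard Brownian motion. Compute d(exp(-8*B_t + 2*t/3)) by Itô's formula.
d(exp(-8*B_t + 2*t/3)) = (98*exp(-8*B_t + 2*t/3)/3) dt + (-8*exp(-8*B_t + 2*t/3)) dB_t

Itô's formula for f(t, x): d f(t, B_t) = (f_t + (1/2) f_xx) dt + f_x dB_t. Compute partials of f(t, x) = exp(2*t/3 - 8*x):
  f_t(t,x)  = 2*exp(2*t/3 - 8*x)/3
  f_x(t,x)  = -8*exp(2*t/3 - 8*x)
  f_xx(t,x) = 64*exp(2*t/3 - 8*x)
Assemble drift = f_t + (1/2) f_xx = 98*exp(2*t/3 - 8*x)/3 and diffusion = f_x = -8*exp(2*t/3 - 8*x). Substituting x = B_t:
  d(exp(-8*B_t + 2*t/3)) = (98*exp(-8*B_t + 2*t/3)/3) dt + (-8*exp(-8*B_t + 2*t/3)) dB_t.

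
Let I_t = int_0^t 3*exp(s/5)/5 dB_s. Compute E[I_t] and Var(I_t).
E[I_t] = 0; Var(I_t) = 9*exp(2*t/5)/10 - 9/10

The Itô integral of a deterministic integrand f(s) has mean 0 because each increment f(s) * (B_{s+ds} - B_s) has mean 0. By the Itô isometry:
  Var( int_0^t f(s) dB_s ) = E[ (int_0^t f(s) dB_s)^2 ] = int_0^t f(s)^2 ds.
Here f(s) = 3*exp(s/5)/5, so f(s)^2 = 9*exp(2*s/5)/25. Integrate:
  int_0^t (9*exp(2*s/5)/25) ds = 9*exp(2*t/5)/10 - 9/10.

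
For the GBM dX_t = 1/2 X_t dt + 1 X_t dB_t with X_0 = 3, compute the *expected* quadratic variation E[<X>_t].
E[<X>_t] = 9*exp(2*t)/2 - 9/2

<X>_t = int_0^t (1 * X_s)^2 ds. Taking expectation inside the integral: E[<X>_t] = 1^2 * int_0^t E[X_s^2] ds. For GBM, E[X_s^2] = x_0^2 * exp((2 mu + sigma^2) s). Integrating:
  E[<X>_t] = 1^2 * 3^2 * (exp((2*(1/2) + 1^2) t) - 1) / (2*(1/2) + 1^2)
           = 1^2 * 3^2 * (exp(2 t) - 1) / 2 = 9*exp(2*t)/2 - 9/2.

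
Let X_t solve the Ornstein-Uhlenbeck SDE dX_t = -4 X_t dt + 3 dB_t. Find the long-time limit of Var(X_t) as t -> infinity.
lim Var(X_t) = 9/8

The OU SDE dX = -theta X dt + sigma dB admits the integrating factor exp(theta t): d(exp(theta t) X_t) = sigma exp(theta t) dB_t. Integrating from 0 to t gives X_t = x_0 * exp(-theta t) + sigma * int_0^t exp(-theta (t-s)) dB_s for any initial x_0. The Itô integral has variance (by the Itô isometry) sigma^2 * int_0^t exp(-2 theta (t - s)) ds = sigma^2 * (1 - exp(-2 theta t)) / (2 theta), independent of x_0.
With theta = 4, sigma = 3:
  Var(X_t) = (3)^2 * (1 - exp(-2*4 t)) / (2 * 4) = 9/8 - 9*exp(-8*t)/8.
As t -> infinity, exp(-2*4 t) -> 0, so the stationary variance is sigma^2 / (2 theta) = 9/8.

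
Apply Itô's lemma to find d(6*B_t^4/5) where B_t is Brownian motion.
d(6*B_t^4/5) = (36*B_t^2/5) dt + (24*B_t^3/5) dB_t

Itô's formula for f(B_t) gives d f(B_t) = f'(B_t) dB_t + (1/2) f''(B_t) dt. Compute derivatives of f(x) = 6*x^4/5:
  f'(x)  = 24*x^3/5
  f''(x) = 72*x^2/5
Substitute x = B_t and multiply the f'' term by 1/2:
  drift     = (1/2) * (72*x^2/5) evaluated at B_t = 36*B_t^2/5
  diffusion = (24*x^3/5) evaluated at B_t = 24*B_t^3/5
Therefore d(6*B_t^4/5) = (36*B_t^2/5) dt + (24*B_t^3/5) dB_t.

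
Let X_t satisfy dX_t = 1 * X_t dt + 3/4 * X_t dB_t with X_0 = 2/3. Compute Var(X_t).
Var(X_t) = 4*(exp(9*t/16) - 1)*exp(2*t)/9

For GBM dX = mu X dt + sigma X dB with X_0 = x_0, apply Itô to Y = log X: dY = (mu - sigma^2/2) dt + sigma dB, so Y_t = log(x_0) + (mu - sigma^2/2) t + sigma B_t and hence X_t = x_0 * exp((mu - sigma^2/2) t + sigma B_t).
With mu = 1, sigma = 3/4, x_0 = 2/3, this gives:
  X_t = 2/3 * exp((23/32) * t + (3/4) * B_t).
Since sigma*B_t ~ Normal(0, sigma^2 t), E[exp(sigma*B_t)] = exp(sigma^2 t / 2); so E[X_t] = x_0 * exp((mu - sigma^2/2) t) * exp(sigma^2 t / 2) = x_0 * exp(mu t) = 2*exp(t)/3.
Var(X_t) = E[X_t^2] - (E[X_t])^2 = x_0^2 * exp(2 mu t) * (exp(sigma^2 t) - 1) = 4*(exp(9*t/16) - 1)*exp(2*t)/9.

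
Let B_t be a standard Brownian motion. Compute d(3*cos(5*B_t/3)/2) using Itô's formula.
d(3*cos(5*B_t/3)/2) = (-25*cos(5*B_t/3)/12) dt + (-5*sin(5*B_t/3)/2) dB_t

Itô's formula for f(B_t) gives d f(B_t) = f'(B_t) dB_t + (1/2) f''(B_t) dt. Compute derivatives of f(x) = 3*cos(5*x/3)/2:
  f'(x)  = -5*sin(5*x/3)/2
  f''(x) = -25*cos(5*x/3)/6
Substitute x = B_t and multiply the f'' term by 1/2:
  drift     = (1/2) * (-25*cos(5*x/3)/6) evaluated at B_t = -25*cos(5*B_t/3)/12
  diffusion = (-5*sin(5*x/3)/2) evaluated at B_t = -5*sin(5*B_t/3)/2
Therefore d(3*cos(5*B_t/3)/2) = (-25*cos(5*B_t/3)/12) dt + (-5*sin(5*B_t/3)/2) dB_t.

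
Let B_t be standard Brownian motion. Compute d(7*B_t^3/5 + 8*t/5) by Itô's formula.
d(7*B_t^3/5 + 8*t/5) = (21*B_t/5 + 8/5) dt + (21*B_t^2/5) dB_t

Itô's formula for f(t, x): d f(t, B_t) = (f_t + (1/2) f_xx) dt + f_x dB_t. Compute partials of f(t, x) = 8*t/5 + 7*x^3/5:
  f_t(t,x)  = 8/5
  f_x(t,x)  = 21*x^2/5
  f_xx(t,x) = 42*x/5
Assemble drift = f_t + (1/2) f_xx = 21*x/5 + 8/5 and diffusion = f_x = 21*x^2/5. Substituting x = B_t:
  d(7*B_t^3/5 + 8*t/5) = (21*B_t/5 + 8/5) dt + (21*B_t^2/5) dB_t.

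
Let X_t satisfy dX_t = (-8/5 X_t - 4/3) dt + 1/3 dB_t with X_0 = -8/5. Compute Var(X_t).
Var(X_t) = 5/144 - 5*exp(-16*t/5)/144

The variance V(t) = Var(X_t) satisfies V'(t) = 2 a V(t) + c^2 with V(0) = 0 (drift coefficient is linear in X, diffusion is constant). With a = -8/5, c = 1/3, the solution is
  V(t) = (c^2 / (2 a)) * (exp(2 a t) - 1)
       = ((1/3)^2 / (2*(-8/5))) * (exp((-16/5) t) - 1)
       = 5/144 - 5*exp(-16*t/5)/144.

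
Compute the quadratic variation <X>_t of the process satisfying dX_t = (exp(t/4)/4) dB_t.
<X>_t = exp(t/2)/8 - 1/8

For an Itô process dX_t = a(t) dt + b(t) dB_t, the quadratic variation is <X>_t = int_0^t b(s)^2 ds (the drift term does not contribute). Here b(s) = exp(s/4)/4, so
  b(s)^2 = exp(s/2)/16.
Integrating from 0 to t:
  <X>_t = int_0^t (exp(s/2)/16) ds = exp(t/2)/8 - 1/8.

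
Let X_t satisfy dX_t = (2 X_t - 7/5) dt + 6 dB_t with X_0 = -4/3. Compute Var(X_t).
Var(X_t) = 9*exp(4*t) - 9

The variance V(t) = Var(X_t) satisfies V'(t) = 2 a V(t) + c^2 with V(0) = 0 (drift coefficient is linear in X, diffusion is constant). With a = 2, c = 6, the solution is
  V(t) = (c^2 / (2 a)) * (exp(2 a t) - 1)
       = (6^2 / (2*2)) * (exp(4 t) - 1)
       = 9*exp(4*t) - 9.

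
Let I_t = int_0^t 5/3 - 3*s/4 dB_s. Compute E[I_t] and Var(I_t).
E[I_t] = 0; Var(I_t) = t*(27*t^2 - 180*t + 400)/144

The Itô integral of a deterministic integrand f(s) has mean 0 because each increment f(s) * (B_{s+ds} - B_s) has mean 0. By the Itô isometry:
  Var( int_0^t f(s) dB_s ) = E[ (int_0^t f(s) dB_s)^2 ] = int_0^t f(s)^2 ds.
Here f(s) = 5/3 - 3*s/4, so f(s)^2 = (9*s - 20)^2/144. Integrate:
  int_0^t ((9*s - 20)^2/144) ds = t*(27*t^2 - 180*t + 400)/144.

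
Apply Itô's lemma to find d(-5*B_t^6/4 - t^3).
d(-5*B_t^6/4 - t^3) = (-75*B_t^4/4 - 3*t^2) dt + (-15*B_t^5/2) dB_t

Itô's formula for f(t, x): d f(t, B_t) = (f_t + (1/2) f_xx) dt + f_x dB_t. Compute partials of f(t, x) = -t^3 - 5*x^6/4:
  f_t(t,x)  = -3*t^2
  f_x(t,x)  = -15*x^5/2
  f_xx(t,x) = -75*x^4/2
Assemble drift = f_t + (1/2) f_xx = -3*t^2 - 75*x^4/4 and diffusion = f_x = -15*x^5/2. Substituting x = B_t:
  d(-5*B_t^6/4 - t^3) = (-75*B_t^4/4 - 3*t^2) dt + (-15*B_t^5/2) dB_t.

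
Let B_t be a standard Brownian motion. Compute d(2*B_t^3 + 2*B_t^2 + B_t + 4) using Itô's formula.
d(2*B_t^3 + 2*B_t^2 + B_t + 4) = (6*B_t + 2) dt + (6*B_t^2 + 4*B_t + 1) dB_t

Itô's formula for f(B_t) gives d f(B_t) = f'(B_t) dB_t + (1/2) f''(B_t) dt. Compute derivatives of f(x) = 2*x^3 + 2*x^2 + x + 4:
  f'(x)  = 6*x^2 + 4*x + 1
  f''(x) = 12*x + 4
Substitute x = B_t and multiply the f'' term by 1/2:
  drift     = (1/2) * (12*x + 4) evaluated at B_t = 6*B_t + 2
  diffusion = (6*x^2 + 4*x + 1) evaluated at B_t = 6*B_t^2 + 4*B_t + 1
Therefore d(2*B_t^3 + 2*B_t^2 + B_t + 4) = (6*B_t + 2) dt + (6*B_t^2 + 4*B_t + 1) dB_t.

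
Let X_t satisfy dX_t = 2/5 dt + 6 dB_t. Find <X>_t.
<X>_t = 36*t

For an Itô process dX_t = a(t) dt + b(t) dB_t, the quadratic variation is <X>_t = int_0^t b(s)^2 ds (the drift term does not contribute). Here b(s) = 6, so
  b(s)^2 = 36.
Integrating from 0 to t:
  <X>_t = int_0^t (36) ds = 36*t.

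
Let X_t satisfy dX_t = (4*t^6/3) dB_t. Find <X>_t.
<X>_t = 16*t^13/117

For an Itô process dX_t = a(t) dt + b(t) dB_t, the quadratic variation is <X>_t = int_0^t b(s)^2 ds (the drift term does not contribute). Here b(s) = 4*s^6/3, so
  b(s)^2 = 16*s^12/9.
Integrating from 0 to t:
  <X>_t = int_0^t (16*s^12/9) ds = 16*t^13/117.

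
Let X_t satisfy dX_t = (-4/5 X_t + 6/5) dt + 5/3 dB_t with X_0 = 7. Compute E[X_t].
E[X_t] = 3/2 + 11*exp(-4*t/5)/2

Taking expectations and using E[dB_t] = 0, the mean m(t) = E[X_t] satisfies the ODE m'(t) = a m(t) + b with m(0) = x_0. With a = -4/5, b = 6/5, x_0 = 7, the solution is
  m(t) = x_0 * exp(a t) + (b/a) * (exp(a t) - 1)
       = 7 * exp((-4/5) t) + ((6/5)/(-4/5)) * (exp((-4/5) t) - 1)
       = 3/2 + 11*exp(-4*t/5)/2.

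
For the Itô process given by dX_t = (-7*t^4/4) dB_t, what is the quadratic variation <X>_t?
<X>_t = 49*t^9/144

For an Itô process dX_t = a(t) dt + b(t) dB_t, the quadratic variation is <X>_t = int_0^t b(s)^2 ds (the drift term does not contribute). Here b(s) = -7*s^4/4, so
  b(s)^2 = 49*s^8/16.
Integrating from 0 to t:
  <X>_t = int_0^t (49*s^8/16) ds = 49*t^9/144.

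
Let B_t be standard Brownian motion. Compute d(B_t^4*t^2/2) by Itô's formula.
d(B_t^4*t^2/2) = (B_t^2*t*(B_t^2 + 3*t)) dt + (2*B_t^3*t^2) dB_t

Itô's formula for f(t, x): d f(t, B_t) = (f_t + (1/2) f_xx) dt + f_x dB_t. Compute partials of f(t, x) = t^2*x^4/2:
  f_t(t,x)  = t*x^4
  f_x(t,x)  = 2*t^2*x^3
  f_xx(t,x) = 6*t^2*x^2
Assemble drift = f_t + (1/2) f_xx = t*x^2*(3*t + x^2) and diffusion = f_x = 2*t^2*x^3. Substituting x = B_t:
  d(B_t^4*t^2/2) = (B_t^2*t*(B_t^2 + 3*t)) dt + (2*B_t^3*t^2) dB_t.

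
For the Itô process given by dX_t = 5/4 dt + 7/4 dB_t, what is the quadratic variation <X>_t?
<X>_t = 49*t/16

For an Itô process dX_t = a(t) dt + b(t) dB_t, the quadratic variation is <X>_t = int_0^t b(s)^2 ds (the drift term does not contribute). Here b(s) = 7/4, so
  b(s)^2 = 49/16.
Integrating from 0 to t:
  <X>_t = int_0^t (49/16) ds = 49*t/16.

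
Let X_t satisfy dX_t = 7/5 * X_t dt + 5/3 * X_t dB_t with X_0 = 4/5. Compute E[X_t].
E[X_t] = 4*exp(7*t/5)/5

For GBM dX = mu X dt + sigma X dB with X_0 = x_0, apply Itô to Y = log X: dY = (mu - sigma^2/2) dt + sigma dB, so Y_t = log(x_0) + (mu - sigma^2/2) t + sigma B_t and hence X_t = x_0 * exp((mu - sigma^2/2) t + sigma B_t).
With mu = 7/5, sigma = 5/3, x_0 = 4/5, this gives:
  X_t = 4/5 * exp((1/90) * t + (5/3) * B_t).
Since sigma*B_t ~ Normal(0, sigma^2 t), E[exp(sigma*B_t)] = exp(sigma^2 t / 2); so E[X_t] = x_0 * exp((mu - sigma^2/2) t) * exp(sigma^2 t / 2) = x_0 * exp(mu t) = 4*exp(7*t/5)/5.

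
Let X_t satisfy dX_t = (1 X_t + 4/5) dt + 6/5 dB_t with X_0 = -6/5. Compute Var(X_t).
Var(X_t) = 18*exp(2*t)/25 - 18/25

The variance V(t) = Var(X_t) satisfies V'(t) = 2 a V(t) + c^2 with V(0) = 0 (drift coefficient is linear in X, diffusion is constant). With a = 1, c = 6/5, the solution is
  V(t) = (c^2 / (2 a)) * (exp(2 a t) - 1)
       = ((6/5)^2 / (2*1)) * (exp(2 t) - 1)
       = 18*exp(2*t)/25 - 18/25.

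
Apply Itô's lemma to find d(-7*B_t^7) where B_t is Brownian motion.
d(-7*B_t^7) = (-147*B_t^5) dt + (-49*B_t^6) dB_t

Itô's formula for f(B_t) gives d f(B_t) = f'(B_t) dB_t + (1/2) f''(B_t) dt. Compute derivatives of f(x) = -7*x^7:
  f'(x)  = -49*x^6
  f''(x) = -294*x^5
Substitute x = B_t and multiply the f'' term by 1/2:
  drift     = (1/2) * (-294*x^5) evaluated at B_t = -147*B_t^5
  diffusion = (-49*x^6) evaluated at B_t = -49*B_t^6
Therefore d(-7*B_t^7) = (-147*B_t^5) dt + (-49*B_t^6) dB_t.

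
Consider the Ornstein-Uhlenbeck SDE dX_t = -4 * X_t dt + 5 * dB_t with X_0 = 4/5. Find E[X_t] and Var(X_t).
E[X_t] = 4*exp(-4*t)/5; Var(X_t) = 25/8 - 25*exp(-8*t)/8

The OU SDE dX = -theta X dt + sigma dB admits the integrating factor exp(theta t): d(exp(theta t) X_t) = sigma exp(theta t) dB_t. Integrating from 0 to t:
  X_t = x_0 * exp(-theta t) + sigma * int_0^t exp(-theta (t-s)) dB_s.
The Itô integral has mean 0 and (by the Itô isometry) variance sigma^2 * int_0^t exp(-2 theta (t - s)) ds = sigma^2 * (1 - exp(-2 theta t)) / (2 theta).
With theta = 4, sigma = 5, x_0 = 4/5:
  E[X_t] = 4/5 * exp(-4 t) = 4*exp(-4*t)/5
  Var(X_t) = (5)^2 * (1 - exp(-2*4 t)) / (2 * 4) = 25/8 - 25*exp(-8*t)/8.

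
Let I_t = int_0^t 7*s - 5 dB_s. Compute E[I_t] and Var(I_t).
E[I_t] = 0; Var(I_t) = t*(49*t^2 - 105*t + 75)/3

The Itô integral of a deterministic integrand f(s) has mean 0 because each increment f(s) * (B_{s+ds} - B_s) has mean 0. By the Itô isometry:
  Var( int_0^t f(s) dB_s ) = E[ (int_0^t f(s) dB_s)^2 ] = int_0^t f(s)^2 ds.
Here f(s) = 7*s - 5, so f(s)^2 = (7*s - 5)^2. Integrate:
  int_0^t ((7*s - 5)^2) ds = t*(49*t^2 - 105*t + 75)/3.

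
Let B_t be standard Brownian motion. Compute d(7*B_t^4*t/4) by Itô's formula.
d(7*B_t^4*t/4) = (7*B_t^2*(B_t^2 + 6*t)/4) dt + (7*B_t^3*t) dB_t

Itô's formula for f(t, x): d f(t, B_t) = (f_t + (1/2) f_xx) dt + f_x dB_t. Compute partials of f(t, x) = 7*t*x^4/4:
  f_t(t,x)  = 7*x^4/4
  f_x(t,x)  = 7*t*x^3
  f_xx(t,x) = 21*t*x^2
Assemble drift = f_t + (1/2) f_xx = 7*x^2*(6*t + x^2)/4 and diffusion = f_x = 7*t*x^3. Substituting x = B_t:
  d(7*B_t^4*t/4) = (7*B_t^2*(B_t^2 + 6*t)/4) dt + (7*B_t^3*t) dB_t.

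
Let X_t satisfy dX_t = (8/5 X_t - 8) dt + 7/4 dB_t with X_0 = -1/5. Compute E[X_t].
E[X_t] = 5 - 26*exp(8*t/5)/5

Taking expectations and using E[dB_t] = 0, the mean m(t) = E[X_t] satisfies the ODE m'(t) = a m(t) + b with m(0) = x_0. With a = 8/5, b = -8, x_0 = -1/5, the solution is
  m(t) = x_0 * exp(a t) + (b/a) * (exp(a t) - 1)
       = (-1/5) * exp((8/5) t) + ((-8)/(8/5)) * (exp((8/5) t) - 1)
       = 5 - 26*exp(8*t/5)/5.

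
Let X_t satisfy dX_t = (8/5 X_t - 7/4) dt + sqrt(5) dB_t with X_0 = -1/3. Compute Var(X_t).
Var(X_t) = 25*exp(16*t/5)/16 - 25/16

The variance V(t) = Var(X_t) satisfies V'(t) = 2 a V(t) + c^2 with V(0) = 0 (drift coefficient is linear in X, diffusion is constant). With a = 8/5, c = sqrt(5), the solution is
  V(t) = (c^2 / (2 a)) * (exp(2 a t) - 1)
       = (sqrt(5)^2 / (2*(8/5))) * (exp((16/5) t) - 1)
       = 25*exp(16*t/5)/16 - 25/16.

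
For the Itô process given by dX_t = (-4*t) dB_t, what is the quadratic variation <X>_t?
<X>_t = 16*t^3/3

For an Itô process dX_t = a(t) dt + b(t) dB_t, the quadratic variation is <X>_t = int_0^t b(s)^2 ds (the drift term does not contribute). Here b(s) = -4*s, so
  b(s)^2 = 16*s^2.
Integrating from 0 to t:
  <X>_t = int_0^t (16*s^2) ds = 16*t^3/3.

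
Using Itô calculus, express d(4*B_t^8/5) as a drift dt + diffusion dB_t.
d(4*B_t^8/5) = (112*B_t^6/5) dt + (32*B_t^7/5) dB_t

Itô's formula for f(B_t) gives d f(B_t) = f'(B_t) dB_t + (1/2) f''(B_t) dt. Compute derivatives of f(x) = 4*x^8/5:
  f'(x)  = 32*x^7/5
  f''(x) = 224*x^6/5
Substitute x = B_t and multiply the f'' term by 1/2:
  drift     = (1/2) * (224*x^6/5) evaluated at B_t = 112*B_t^6/5
  diffusion = (32*x^7/5) evaluated at B_t = 32*B_t^7/5
Therefore d(4*B_t^8/5) = (112*B_t^6/5) dt + (32*B_t^7/5) dB_t.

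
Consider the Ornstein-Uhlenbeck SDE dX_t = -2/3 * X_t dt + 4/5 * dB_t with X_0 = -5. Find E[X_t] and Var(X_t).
E[X_t] = -5*exp(-2*t/3); Var(X_t) = 12/25 - 12*exp(-4*t/3)/25

The OU SDE dX = -theta X dt + sigma dB admits the integrating factor exp(theta t): d(exp(theta t) X_t) = sigma exp(theta t) dB_t. Integrating from 0 to t:
  X_t = x_0 * exp(-theta t) + sigma * int_0^t exp(-theta (t-s)) dB_s.
The Itô integral has mean 0 and (by the Itô isometry) variance sigma^2 * int_0^t exp(-2 theta (t - s)) ds = sigma^2 * (1 - exp(-2 theta t)) / (2 theta).
With theta = 2/3, sigma = 4/5, x_0 = -5:
  E[X_t] = -5 * exp(-2/3 t) = -5*exp(-2*t/3)
  Var(X_t) = (4/5)^2 * (1 - exp(-2*2/3 t)) / (2 * 2/3) = 12/25 - 12*exp(-4*t/3)/25.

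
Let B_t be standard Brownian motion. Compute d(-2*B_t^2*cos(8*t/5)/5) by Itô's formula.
d(-2*B_t^2*cos(8*t/5)/5) = (16*B_t^2*sin(8*t/5)/25 - 2*cos(8*t/5)/5) dt + (-4*B_t*cos(8*t/5)/5) dB_t

Itô's formula for f(t, x): d f(t, B_t) = (f_t + (1/2) f_xx) dt + f_x dB_t. Compute partials of f(t, x) = -2*x^2*cos(8*t/5)/5:
  f_t(t,x)  = 16*x^2*sin(8*t/5)/25
  f_x(t,x)  = -4*x*cos(8*t/5)/5
  f_xx(t,x) = -4*cos(8*t/5)/5
Assemble drift = f_t + (1/2) f_xx = 16*x^2*sin(8*t/5)/25 - 2*cos(8*t/5)/5 and diffusion = f_x = -4*x*cos(8*t/5)/5. Substituting x = B_t:
  d(-2*B_t^2*cos(8*t/5)/5) = (16*B_t^2*sin(8*t/5)/25 - 2*cos(8*t/5)/5) dt + (-4*B_t*cos(8*t/5)/5) dB_t.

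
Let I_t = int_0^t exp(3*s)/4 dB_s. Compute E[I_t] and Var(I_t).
E[I_t] = 0; Var(I_t) = exp(6*t)/96 - 1/96

The Itô integral of a deterministic integrand f(s) has mean 0 because each increment f(s) * (B_{s+ds} - B_s) has mean 0. By the Itô isometry:
  Var( int_0^t f(s) dB_s ) = E[ (int_0^t f(s) dB_s)^2 ] = int_0^t f(s)^2 ds.
Here f(s) = exp(3*s)/4, so f(s)^2 = exp(6*s)/16. Integrate:
  int_0^t (exp(6*s)/16) ds = exp(6*t)/96 - 1/96.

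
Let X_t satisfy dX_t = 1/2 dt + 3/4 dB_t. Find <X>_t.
<X>_t = 9*t/16

For an Itô process dX_t = a(t) dt + b(t) dB_t, the quadratic variation is <X>_t = int_0^t b(s)^2 ds (the drift term does not contribute). Here b(s) = 3/4, so
  b(s)^2 = 9/16.
Integrating from 0 to t:
  <X>_t = int_0^t (9/16) ds = 9*t/16.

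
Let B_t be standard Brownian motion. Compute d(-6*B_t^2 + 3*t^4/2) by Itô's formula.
d(-6*B_t^2 + 3*t^4/2) = (6*t^3 - 6) dt + (-12*B_t) dB_t

Itô's formula for f(t, x): d f(t, B_t) = (f_t + (1/2) f_xx) dt + f_x dB_t. Compute partials of f(t, x) = 3*t^4/2 - 6*x^2:
  f_t(t,x)  = 6*t^3
  f_x(t,x)  = -12*x
  f_xx(t,x) = -12
Assemble drift = f_t + (1/2) f_xx = 6*t^3 - 6 and diffusion = f_x = -12*x. Substituting x = B_t:
  d(-6*B_t^2 + 3*t^4/2) = (6*t^3 - 6) dt + (-12*B_t) dB_t.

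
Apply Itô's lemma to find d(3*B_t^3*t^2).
d(3*B_t^3*t^2) = (3*B_t*t*(2*B_t^2 + 3*t)) dt + (9*B_t^2*t^2) dB_t

Itô's formula for f(t, x): d f(t, B_t) = (f_t + (1/2) f_xx) dt + f_x dB_t. Compute partials of f(t, x) = 3*t^2*x^3:
  f_t(t,x)  = 6*t*x^3
  f_x(t,x)  = 9*t^2*x^2
  f_xx(t,x) = 18*t^2*x
Assemble drift = f_t + (1/2) f_xx = 3*t*x*(3*t + 2*x^2) and diffusion = f_x = 9*t^2*x^2. Substituting x = B_t:
  d(3*B_t^3*t^2) = (3*B_t*t*(2*B_t^2 + 3*t)) dt + (9*B_t^2*t^2) dB_t.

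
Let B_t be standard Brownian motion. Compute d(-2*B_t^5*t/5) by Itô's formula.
d(-2*B_t^5*t/5) = (2*B_t^3*(-B_t^2 - 10*t)/5) dt + (-2*B_t^4*t) dB_t

Itô's formula for f(t, x): d f(t, B_t) = (f_t + (1/2) f_xx) dt + f_x dB_t. Compute partials of f(t, x) = -2*t*x^5/5:
  f_t(t,x)  = -2*x^5/5
  f_x(t,x)  = -2*t*x^4
  f_xx(t,x) = -8*t*x^3
Assemble drift = f_t + (1/2) f_xx = 2*x^3*(-10*t - x^2)/5 and diffusion = f_x = -2*t*x^4. Substituting x = B_t:
  d(-2*B_t^5*t/5) = (2*B_t^3*(-B_t^2 - 10*t)/5) dt + (-2*B_t^4*t) dB_t.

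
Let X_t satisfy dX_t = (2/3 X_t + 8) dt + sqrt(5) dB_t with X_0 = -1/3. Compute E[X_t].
E[X_t] = 35*exp(2*t/3)/3 - 12

Taking expectations and using E[dB_t] = 0, the mean m(t) = E[X_t] satisfies the ODE m'(t) = a m(t) + b with m(0) = x_0. With a = 2/3, b = 8, x_0 = -1/3, the solution is
  m(t) = x_0 * exp(a t) + (b/a) * (exp(a t) - 1)
       = (-1/3) * exp((2/3) t) + (8/(2/3)) * (exp((2/3) t) - 1)
       = 35*exp(2*t/3)/3 - 12.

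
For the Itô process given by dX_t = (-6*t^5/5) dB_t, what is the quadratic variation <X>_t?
<X>_t = 36*t^11/275

For an Itô process dX_t = a(t) dt + b(t) dB_t, the quadratic variation is <X>_t = int_0^t b(s)^2 ds (the drift term does not contribute). Here b(s) = -6*s^5/5, so
  b(s)^2 = 36*s^10/25.
Integrating from 0 to t:
  <X>_t = int_0^t (36*s^10/25) ds = 36*t^11/275.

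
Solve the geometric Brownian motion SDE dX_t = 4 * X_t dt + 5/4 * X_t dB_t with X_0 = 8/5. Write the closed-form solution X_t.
X_t = 8/5 * exp((103/32) * t + (5/4) * B_t)

For GBM dX = mu X dt + sigma X dB with X_0 = x_0, apply Itô to Y = log X: dY = (mu - sigma^2/2) dt + sigma dB, so Y_t = log(x_0) + (mu - sigma^2/2) t + sigma B_t and hence X_t = x_0 * exp((mu - sigma^2/2) t + sigma B_t).
With mu = 4, sigma = 5/4, x_0 = 8/5, this gives:
  X_t = 8/5 * exp((103/32) * t + (5/4) * B_t).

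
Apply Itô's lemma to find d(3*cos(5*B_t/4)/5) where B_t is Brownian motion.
d(3*cos(5*B_t/4)/5) = (-15*cos(5*B_t/4)/32) dt + (-3*sin(5*B_t/4)/4) dB_t

Itô's formula for f(B_t) gives d f(B_t) = f'(B_t) dB_t + (1/2) f''(B_t) dt. Compute derivatives of f(x) = 3*cos(5*x/4)/5:
  f'(x)  = -3*sin(5*x/4)/4
  f''(x) = -15*cos(5*x/4)/16
Substitute x = B_t and multiply the f'' term by 1/2:
  drift     = (1/2) * (-15*cos(5*x/4)/16) evaluated at B_t = -15*cos(5*B_t/4)/32
  diffusion = (-3*sin(5*x/4)/4) evaluated at B_t = -3*sin(5*B_t/4)/4
Therefore d(3*cos(5*B_t/4)/5) = (-15*cos(5*B_t/4)/32) dt + (-3*sin(5*B_t/4)/4) dB_t.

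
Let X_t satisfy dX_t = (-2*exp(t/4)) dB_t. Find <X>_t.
<X>_t = 8*exp(t/2) - 8

For an Itô process dX_t = a(t) dt + b(t) dB_t, the quadratic variation is <X>_t = int_0^t b(s)^2 ds (the drift term does not contribute). Here b(s) = -2*exp(s/4), so
  b(s)^2 = 4*exp(s/2).
Integrating from 0 to t:
  <X>_t = int_0^t (4*exp(s/2)) ds = 8*exp(t/2) - 8.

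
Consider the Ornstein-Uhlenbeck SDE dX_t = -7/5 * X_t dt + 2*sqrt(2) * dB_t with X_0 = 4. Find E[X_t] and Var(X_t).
E[X_t] = 4*exp(-7*t/5); Var(X_t) = 20/7 - 20*exp(-14*t/5)/7

The OU SDE dX = -theta X dt + sigma dB admits the integrating factor exp(theta t): d(exp(theta t) X_t) = sigma exp(theta t) dB_t. Integrating from 0 to t:
  X_t = x_0 * exp(-theta t) + sigma * int_0^t exp(-theta (t-s)) dB_s.
The Itô integral has mean 0 and (by the Itô isometry) variance sigma^2 * int_0^t exp(-2 theta (t - s)) ds = sigma^2 * (1 - exp(-2 theta t)) / (2 theta).
With theta = 7/5, sigma = 2*sqrt(2), x_0 = 4:
  E[X_t] = 4 * exp(-7/5 t) = 4*exp(-7*t/5)
  Var(X_t) = (2*sqrt(2))^2 * (1 - exp(-2*7/5 t)) / (2 * 7/5) = 20/7 - 20*exp(-14*t/5)/7.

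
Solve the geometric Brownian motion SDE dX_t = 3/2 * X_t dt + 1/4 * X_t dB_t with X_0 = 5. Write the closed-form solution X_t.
X_t = 5 * exp((47/32) * t + (1/4) * B_t)

For GBM dX = mu X dt + sigma X dB with X_0 = x_0, apply Itô to Y = log X: dY = (mu - sigma^2/2) dt + sigma dB, so Y_t = log(x_0) + (mu - sigma^2/2) t + sigma B_t and hence X_t = x_0 * exp((mu - sigma^2/2) t + sigma B_t).
With mu = 3/2, sigma = 1/4, x_0 = 5, this gives:
  X_t = 5 * exp((47/32) * t + (1/4) * B_t).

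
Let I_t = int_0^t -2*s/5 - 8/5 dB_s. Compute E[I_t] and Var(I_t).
E[I_t] = 0; Var(I_t) = 4*t*(t^2 + 12*t + 48)/75

The Itô integral of a deterministic integrand f(s) has mean 0 because each increment f(s) * (B_{s+ds} - B_s) has mean 0. By the Itô isometry:
  Var( int_0^t f(s) dB_s ) = E[ (int_0^t f(s) dB_s)^2 ] = int_0^t f(s)^2 ds.
Here f(s) = -2*s/5 - 8/5, so f(s)^2 = 4*(s + 4)^2/25. Integrate:
  int_0^t (4*(s + 4)^2/25) ds = 4*t*(t^2 + 12*t + 48)/75.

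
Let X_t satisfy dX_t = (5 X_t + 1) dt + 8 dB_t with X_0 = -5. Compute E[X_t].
E[X_t] = -24*exp(5*t)/5 - 1/5

Taking expectations and using E[dB_t] = 0, the mean m(t) = E[X_t] satisfies the ODE m'(t) = a m(t) + b with m(0) = x_0. With a = 5, b = 1, x_0 = -5, the solution is
  m(t) = x_0 * exp(a t) + (b/a) * (exp(a t) - 1)
       = (-5) * exp(5 t) + (1/5) * (exp(5 t) - 1)
       = -24*exp(5*t)/5 - 1/5.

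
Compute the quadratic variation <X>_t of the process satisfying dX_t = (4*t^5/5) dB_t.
<X>_t = 16*t^11/275

For an Itô process dX_t = a(t) dt + b(t) dB_t, the quadratic variation is <X>_t = int_0^t b(s)^2 ds (the drift term does not contribute). Here b(s) = 4*s^5/5, so
  b(s)^2 = 16*s^10/25.
Integrating from 0 to t:
  <X>_t = int_0^t (16*s^10/25) ds = 16*t^11/275.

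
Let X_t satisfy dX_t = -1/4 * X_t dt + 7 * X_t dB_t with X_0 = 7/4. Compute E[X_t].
E[X_t] = 7*exp(-t/4)/4

For GBM dX = mu X dt + sigma X dB with X_0 = x_0, apply Itô to Y = log X: dY = (mu - sigma^2/2) dt + sigma dB, so Y_t = log(x_0) + (mu - sigma^2/2) t + sigma B_t and hence X_t = x_0 * exp((mu - sigma^2/2) t + sigma B_t).
With mu = -1/4, sigma = 7, x_0 = 7/4, this gives:
  X_t = 7/4 * exp((-99/4) * t + (7) * B_t).
Since sigma*B_t ~ Normal(0, sigma^2 t), E[exp(sigma*B_t)] = exp(sigma^2 t / 2); so E[X_t] = x_0 * exp((mu - sigma^2/2) t) * exp(sigma^2 t / 2) = x_0 * exp(mu t) = 7*exp(-t/4)/4.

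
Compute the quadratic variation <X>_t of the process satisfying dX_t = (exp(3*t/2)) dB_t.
<X>_t = exp(3*t)/3 - 1/3

For an Itô process dX_t = a(t) dt + b(t) dB_t, the quadratic variation is <X>_t = int_0^t b(s)^2 ds (the drift term does not contribute). Here b(s) = exp(3*s/2), so
  b(s)^2 = exp(3*s).
Integrating from 0 to t:
  <X>_t = int_0^t (exp(3*s)) ds = exp(3*t)/3 - 1/3.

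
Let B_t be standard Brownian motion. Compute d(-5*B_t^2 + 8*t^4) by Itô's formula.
d(-5*B_t^2 + 8*t^4) = (32*t^3 - 5) dt + (-10*B_t) dB_t

Itô's formula for f(t, x): d f(t, B_t) = (f_t + (1/2) f_xx) dt + f_x dB_t. Compute partials of f(t, x) = 8*t^4 - 5*x^2:
  f_t(t,x)  = 32*t^3
  f_x(t,x)  = -10*x
  f_xx(t,x) = -10
Assemble drift = f_t + (1/2) f_xx = 32*t^3 - 5 and diffusion = f_x = -10*x. Substituting x = B_t:
  d(-5*B_t^2 + 8*t^4) = (32*t^3 - 5) dt + (-10*B_t) dB_t.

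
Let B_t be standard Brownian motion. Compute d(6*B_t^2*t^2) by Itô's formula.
d(6*B_t^2*t^2) = (6*t*(2*B_t^2 + t)) dt + (12*B_t*t^2) dB_t

Itô's formula for f(t, x): d f(t, B_t) = (f_t + (1/2) f_xx) dt + f_x dB_t. Compute partials of f(t, x) = 6*t^2*x^2:
  f_t(t,x)  = 12*t*x^2
  f_x(t,x)  = 12*t^2*x
  f_xx(t,x) = 12*t^2
Assemble drift = f_t + (1/2) f_xx = 6*t*(t + 2*x^2) and diffusion = f_x = 12*t^2*x. Substituting x = B_t:
  d(6*B_t^2*t^2) = (6*t*(2*B_t^2 + t)) dt + (12*B_t*t^2) dB_t.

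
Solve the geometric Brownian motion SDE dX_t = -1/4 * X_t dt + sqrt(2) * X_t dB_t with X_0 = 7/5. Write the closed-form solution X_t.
X_t = 7/5 * exp((-5/4) * t + (sqrt(2)) * B_t)

For GBM dX = mu X dt + sigma X dB with X_0 = x_0, apply Itô to Y = log X: dY = (mu - sigma^2/2) dt + sigma dB, so Y_t = log(x_0) + (mu - sigma^2/2) t + sigma B_t and hence X_t = x_0 * exp((mu - sigma^2/2) t + sigma B_t).
With mu = -1/4, sigma = sqrt(2), x_0 = 7/5, this gives:
  X_t = 7/5 * exp((-5/4) * t + (sqrt(2)) * B_t).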